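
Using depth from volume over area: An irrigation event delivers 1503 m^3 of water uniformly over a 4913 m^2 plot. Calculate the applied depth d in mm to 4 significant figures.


Approach: apply depth from volume over area, d = (V/A)*1000.
d = (1503 / 4913) * 1000 = 305.9 mm
Therefore the applied depth d = 305.9 mm.


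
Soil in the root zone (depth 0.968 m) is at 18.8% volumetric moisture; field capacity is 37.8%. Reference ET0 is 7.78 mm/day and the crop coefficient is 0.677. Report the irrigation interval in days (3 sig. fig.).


Approach: apply soil-water budget scheduling, SMD = (FC-theta)/100*depth*1000; ETc = ET0*Kc; interval = SMD/ETc.
Step 1 — soil moisture deficit:
  SMD = (37.8 - 18.8)/100 * 0.968 * 1000 = 183.92 mm
Step 2 — daily crop ET (ETc = ET0*Kc):
  ETc = 7.78 * 0.677 = 5.2671 mm/day
Step 3 — irrigation interval (SMD/ETc):
  interval = 183.92 / 5.2671 = 34.9 days
Therefore the irrigation interval = 34.9 days.


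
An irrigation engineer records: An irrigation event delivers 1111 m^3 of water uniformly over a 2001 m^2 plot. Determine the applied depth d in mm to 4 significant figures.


Approach: apply depth from volume over area, d = (V/A)*1000.
d = (1111 / 2001) * 1000 = 555.2 mm
Therefore the applied depth d = 555.2 mm.


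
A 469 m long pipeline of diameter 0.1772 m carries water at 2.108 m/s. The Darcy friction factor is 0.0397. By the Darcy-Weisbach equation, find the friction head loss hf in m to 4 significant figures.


Approach: apply the Darcy-Weisbach equation, hf = f*(L/D)*(v^2/(2g)).
hf = 0.0397 * (469/0.1772) * (2.108^2 / (2*9.81))
hf = 23.80 m
Therefore the friction head loss hf = 23.80 m.


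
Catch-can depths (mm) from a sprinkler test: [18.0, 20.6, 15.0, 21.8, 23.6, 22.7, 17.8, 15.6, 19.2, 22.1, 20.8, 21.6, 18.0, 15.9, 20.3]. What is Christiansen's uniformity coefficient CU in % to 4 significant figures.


Approach: apply Christiansen's uniformity coefficient, CU = (1 - mean_abs_deviation/mean)*100.
mean = 19.5333 mm
mean |d_i - mean| = 2.29778 mm
CU = (1 - 2.29778/19.5333)*100 = 88.24 %
Therefore Christiansen's uniformity coefficient CU = 88.24 %.


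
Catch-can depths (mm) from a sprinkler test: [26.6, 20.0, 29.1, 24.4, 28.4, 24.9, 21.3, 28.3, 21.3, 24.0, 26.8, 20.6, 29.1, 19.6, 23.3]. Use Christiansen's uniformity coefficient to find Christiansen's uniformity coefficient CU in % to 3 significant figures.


Approach: apply Christiansen's uniformity coefficient, CU = (1 - mean_abs_deviation/mean)*100.
mean = 24.513 mm
mean |d_i - mean| = 2.8809 mm
CU = (1 - 2.8809/24.513)*100 = 88.2 %
Therefore Christiansen's uniformity coefficient CU = 88.2 %.


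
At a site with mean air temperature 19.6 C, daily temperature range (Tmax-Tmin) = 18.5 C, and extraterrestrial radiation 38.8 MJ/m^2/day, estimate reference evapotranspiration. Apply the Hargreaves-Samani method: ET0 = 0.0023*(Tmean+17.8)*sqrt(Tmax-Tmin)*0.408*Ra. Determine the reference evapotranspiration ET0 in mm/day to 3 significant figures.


ET0 = 0.0023*(19.6+17.8)*sqrt(18.5)*0.408*38.8 = 5.86 mm/day
Therefore the reference evapotranspiration ET0 = 5.86 mm/day.


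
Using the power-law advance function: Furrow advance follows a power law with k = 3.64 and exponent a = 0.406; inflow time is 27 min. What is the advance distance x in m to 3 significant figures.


Approach: apply the power-law advance function, x = k*t^a.
x = 3.64 * 27^0.406 = 13.9 m
Therefore the advance distance x = 13.9 m.


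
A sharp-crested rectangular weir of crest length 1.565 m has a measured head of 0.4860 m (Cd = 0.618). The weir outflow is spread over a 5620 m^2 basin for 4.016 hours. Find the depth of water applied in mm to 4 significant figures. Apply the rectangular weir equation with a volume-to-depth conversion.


Approach: apply the rectangular weir equation with a volume-to-depth conversion, Q = (2/3)*Cd*L*sqrt(2g)*H^1.5; d = Q*t/A * 1000.
Step 1 — weir discharge:
  Q = (2/3)*0.618*1.565*sqrt(2*9.81)*0.4860^1.5 = 0.967644 m^3/s
Step 2 — volume: V = 0.967644 * 4.016*3600 = 13989.8 m^3
Step 3 — depth: d = V/A * 1000 = 13989.8/5620 * 1000 = 2489 mm
Therefore the depth of water applied = 2489 mm.


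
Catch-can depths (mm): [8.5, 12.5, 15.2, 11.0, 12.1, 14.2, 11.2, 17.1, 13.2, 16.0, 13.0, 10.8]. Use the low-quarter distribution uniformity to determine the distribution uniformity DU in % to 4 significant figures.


Approach: apply the low-quarter distribution uniformity, DU = (mean of lowest quarter of readings / overall mean)*100.
sorted lowest 3 of 12: [8.5, 10.8, 11.0] -> mean = 10.1000 mm
overall mean = 12.9000 mm
DU = (10.1000/12.9000)*100 = 78.29 %
Therefore the distribution uniformity DU = 78.29 %.


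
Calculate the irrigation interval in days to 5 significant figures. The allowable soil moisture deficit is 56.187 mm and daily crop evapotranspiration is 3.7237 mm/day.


Approach: apply the irrigation interval relation, interval = SMD / ETc.
interval = 56.187 / 3.7237 = 15.089 days
Therefore the irrigation interval = 15.089 days.


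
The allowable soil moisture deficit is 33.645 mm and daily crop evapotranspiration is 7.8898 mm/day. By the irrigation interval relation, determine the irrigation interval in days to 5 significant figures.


Approach: apply the irrigation interval relation, interval = SMD / ETc.
interval = 33.645 / 7.8898 = 4.2644 days
Therefore the irrigation interval = 4.2644 days.


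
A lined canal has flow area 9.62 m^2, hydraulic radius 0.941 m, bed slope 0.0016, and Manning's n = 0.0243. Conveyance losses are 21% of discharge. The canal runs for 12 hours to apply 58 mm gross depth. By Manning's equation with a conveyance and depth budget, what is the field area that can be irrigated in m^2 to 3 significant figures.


Approach: apply Manning's equation with a conveyance and depth budget, Q = (1/n)*A*R^(2/3)*S^(1/2); Q_field = Q*(1-loss); Area = Q_field*t/(d/1000).
Step 1 — canal discharge (Manning's equation):
  Q = (1/0.0243) * 9.62 * 0.941^(2/3) * 0.0016^(1/2) = 15.206 m^3/s
Step 2 — delivered flow: Q_field = 15.206*(1 - 21/100) = 12.013 m^3/s
Step 3 — volume delivered: V = 12.013 * 12*3600 = 518960 m^3
Step 4 — area served: A = V / (depth/1000) = 518960 / 0.058 = 8950000 m^2
Therefore the field area that can be irrigated = 8950000 m^2.


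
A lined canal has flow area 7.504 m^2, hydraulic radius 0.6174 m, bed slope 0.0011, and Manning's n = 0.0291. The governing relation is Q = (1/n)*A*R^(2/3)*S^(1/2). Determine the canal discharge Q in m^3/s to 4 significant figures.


Q = (1/0.0291) * 7.504 * 0.6174^(2/3) * 0.0011^(1/2) = 6.201 m^3/s
Therefore the canal discharge Q = 6.201 m^3/s.


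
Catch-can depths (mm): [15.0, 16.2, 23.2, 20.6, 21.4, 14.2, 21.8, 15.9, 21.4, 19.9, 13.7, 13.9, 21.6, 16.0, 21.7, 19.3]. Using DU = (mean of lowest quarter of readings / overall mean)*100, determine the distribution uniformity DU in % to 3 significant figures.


sorted lowest 4 of 16: [13.7, 13.9, 14.2, 15.0] -> mean = 14.200 mm
overall mean = 18.488 mm
DU = (14.200/18.488)*100 = 76.8 %
Therefore the distribution uniformity DU = 76.8 %.


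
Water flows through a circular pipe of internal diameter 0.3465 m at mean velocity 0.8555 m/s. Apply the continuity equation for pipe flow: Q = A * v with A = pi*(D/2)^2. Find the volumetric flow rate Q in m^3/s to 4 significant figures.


A = pi*(0.3465/2)^2 = 0.0942967 m^2
Q = 0.0942967 * 0.8555 = 0.08067 m^3/s
Therefore the volumetric flow rate Q = 0.08067 m^3/s.


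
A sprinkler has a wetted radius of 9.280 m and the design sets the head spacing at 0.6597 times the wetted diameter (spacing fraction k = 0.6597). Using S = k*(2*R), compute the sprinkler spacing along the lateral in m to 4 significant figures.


S = 0.6597 * (2 * 9.280) = 12.24 m
Therefore the sprinkler spacing along the lateral = 12.24 m.


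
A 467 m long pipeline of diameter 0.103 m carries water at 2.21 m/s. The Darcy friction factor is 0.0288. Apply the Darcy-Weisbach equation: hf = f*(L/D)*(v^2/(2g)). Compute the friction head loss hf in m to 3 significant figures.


hf = 0.0288 * (467/0.103) * (2.21^2 / (2*9.81))
hf = 32.5 m
Therefore the friction head loss hf = 32.5 m.


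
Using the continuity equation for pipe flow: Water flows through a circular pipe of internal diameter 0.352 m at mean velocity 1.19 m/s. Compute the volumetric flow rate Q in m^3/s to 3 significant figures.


Approach: apply the continuity equation for pipe flow, Q = A * v with A = pi*(D/2)^2.
A = pi*(0.352/2)^2 = 0.097314 m^2
Q = 0.097314 * 1.19 = 0.116 m^3/s
Therefore the volumetric flow rate Q = 0.116 m^3/s.


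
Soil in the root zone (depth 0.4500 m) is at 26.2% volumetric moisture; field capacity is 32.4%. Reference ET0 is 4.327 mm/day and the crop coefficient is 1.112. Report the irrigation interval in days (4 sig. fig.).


Approach: apply soil-water budget scheduling, SMD = (FC-theta)/100*depth*1000; ETc = ET0*Kc; interval = SMD/ETc.
Step 1 — soil moisture deficit:
  SMD = (32.4 - 26.2)/100 * 0.4500 * 1000 = 27.9000 mm
Step 2 — daily crop ET (ETc = ET0*Kc):
  ETc = 4.327 * 1.112 = 4.81162 mm/day
Step 3 — irrigation interval (SMD/ETc):
  interval = 27.9000 / 4.81162 = 5.798 days
Therefore the irrigation interval = 5.798 days.


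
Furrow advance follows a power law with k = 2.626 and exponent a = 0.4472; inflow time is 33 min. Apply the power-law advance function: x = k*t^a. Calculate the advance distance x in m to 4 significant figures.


x = 2.626 * 33^0.4472 = 12.54 m
Therefore the advance distance x = 12.54 m.


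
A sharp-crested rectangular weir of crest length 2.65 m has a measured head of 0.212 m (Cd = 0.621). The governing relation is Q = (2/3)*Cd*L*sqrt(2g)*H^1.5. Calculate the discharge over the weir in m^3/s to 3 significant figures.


Q = (2/3)*0.621*2.65*sqrt(2*9.81)*0.212^1.5 = 0.474 m^3/s
Therefore the discharge over the weir = 0.474 m^3/s.


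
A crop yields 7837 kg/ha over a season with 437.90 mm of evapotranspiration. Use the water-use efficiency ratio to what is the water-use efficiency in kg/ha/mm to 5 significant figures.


Approach: apply the water-use efficiency ratio, WUE = yield/ET.
WUE = 7837 / 437.90 = 17.897 kg/ha/mm
Therefore the water-use efficiency = 17.897 kg/ha/mm.


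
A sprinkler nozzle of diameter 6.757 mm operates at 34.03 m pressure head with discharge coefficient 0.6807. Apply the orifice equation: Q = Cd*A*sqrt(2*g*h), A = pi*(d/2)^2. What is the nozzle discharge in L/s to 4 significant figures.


A = pi*(6.757e-3/2)^2 = 3.58590e-05 m^2
Q = 0.6807 * 3.58590e-05 * sqrt(2*9.81*34.03) * 1000 = 0.6307 L/s
Therefore the nozzle discharge = 0.6307 L/s.


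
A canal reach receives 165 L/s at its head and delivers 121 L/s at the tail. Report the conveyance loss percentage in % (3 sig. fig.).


Approach: apply the conveyance loss ratio, loss% = ((Q_head - Q_tail)/Q_head)*100.
loss = ((165 - 121)/165)*100 = 26.7 %
Therefore the conveyance loss percentage = 26.7 %.


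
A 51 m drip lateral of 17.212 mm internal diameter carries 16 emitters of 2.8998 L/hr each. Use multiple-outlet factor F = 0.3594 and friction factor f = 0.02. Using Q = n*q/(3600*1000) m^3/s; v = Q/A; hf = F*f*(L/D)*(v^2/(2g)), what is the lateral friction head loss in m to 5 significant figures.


Q = 16*2.8998/(3600*1000) = 1.288800e-05 m^3/s
A = pi*(17.212e-3/2)^2 = 2.326765e-04 m^2, so v = Q/A = 0.05539020 m/s
hf = 0.3594*0.02*(51/0.017212)*(0.05539020^2/(2*9.81)) = 0.0033305 m
Therefore the lateral friction head loss = 0.0033305 m.


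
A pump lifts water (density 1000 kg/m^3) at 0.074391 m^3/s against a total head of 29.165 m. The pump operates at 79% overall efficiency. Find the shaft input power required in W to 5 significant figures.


Approach: apply hydraulic power then efficiency conversion, P = rho*g*Q*H; P_in = P/eta.
Step 1 — hydraulic power (P = rho*g*Q*H):
  P = 1000 * 9.81 * 0.074391 * 29.165 = 21283.91 W
Step 2 — input power: P_in = P/eta = 21283.91 / 0.79 = 26942 W
Therefore the shaft input power required = 26942 W.


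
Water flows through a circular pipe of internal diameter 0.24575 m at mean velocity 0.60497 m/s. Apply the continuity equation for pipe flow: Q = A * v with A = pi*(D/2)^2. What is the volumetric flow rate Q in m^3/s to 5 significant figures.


A = pi*(0.24575/2)^2 = 0.04743260 m^2
Q = 0.04743260 * 0.60497 = 0.028695 m^3/s
Therefore the volumetric flow rate Q = 0.028695 m^3/s.


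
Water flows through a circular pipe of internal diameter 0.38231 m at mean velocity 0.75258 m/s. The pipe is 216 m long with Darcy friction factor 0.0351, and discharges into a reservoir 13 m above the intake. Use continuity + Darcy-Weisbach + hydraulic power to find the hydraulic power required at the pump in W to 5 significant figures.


Approach: apply continuity + Darcy-Weisbach + hydraulic power, Q = A*v; hf = f*(L/D)*(v^2/(2g)); H = static + hf; P = rho*g*Q*H.
Step 1 — flow rate (continuity, Q = A*v):
  A = pi*(0.38231/2)^2 = 0.1147945 m^2
  Q = 0.1147945 * 0.75258 = 0.08639207 m^3/s
Step 2 — friction head loss (Darcy-Weisbach):
  hf = 0.0351 * (216/0.38231) * (0.75258^2 / (2*9.81))
  hf = 0.5724684 m
Step 3 — total head: H = 13 + 0.5724684 = 13.57247 m
Step 4 — hydraulic power (P = rho*g*Q*H):
  P = 1000 * 9.81 * 0.08639207 * 13.57247 = 11503 W
Therefore the hydraulic power required at the pump = 11503 W.


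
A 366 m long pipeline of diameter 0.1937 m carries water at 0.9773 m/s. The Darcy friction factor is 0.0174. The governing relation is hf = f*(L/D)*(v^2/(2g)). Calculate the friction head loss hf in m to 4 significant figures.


hf = 0.0174 * (366/0.1937) * (0.9773^2 / (2*9.81))
hf = 1.601 m
Therefore the friction head loss hf = 1.601 m.


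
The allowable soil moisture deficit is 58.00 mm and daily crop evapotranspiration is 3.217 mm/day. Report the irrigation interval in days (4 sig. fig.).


Approach: apply the irrigation interval relation, interval = SMD / ETc.
interval = 58.00 / 3.217 = 18.03 days
Therefore the irrigation interval = 18.03 days.


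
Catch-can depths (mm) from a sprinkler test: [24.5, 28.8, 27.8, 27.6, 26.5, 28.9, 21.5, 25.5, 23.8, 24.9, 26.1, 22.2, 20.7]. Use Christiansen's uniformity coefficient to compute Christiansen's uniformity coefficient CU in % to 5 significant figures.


Approach: apply Christiansen's uniformity coefficient, CU = (1 - mean_abs_deviation/mean)*100.
mean = 25.29231 mm
mean |d_i - mean| = 2.177515 mm
CU = (1 - 2.177515/25.29231)*100 = 91.391 %
Therefore Christiansen's uniformity coefficient CU = 91.391 %.


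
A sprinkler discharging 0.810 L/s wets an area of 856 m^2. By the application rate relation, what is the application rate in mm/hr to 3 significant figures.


Approach: apply the application rate relation, rate = (Q/A)*3600.
rate = (0.810 / 856) * 3600 = 3.41 mm/hr
Therefore the application rate = 3.41 mm/hr.


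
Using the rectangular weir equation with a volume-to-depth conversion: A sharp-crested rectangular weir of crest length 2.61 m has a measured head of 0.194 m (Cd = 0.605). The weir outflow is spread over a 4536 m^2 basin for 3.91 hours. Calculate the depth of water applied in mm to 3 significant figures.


Approach: apply the rectangular weir equation with a volume-to-depth conversion, Q = (2/3)*Cd*L*sqrt(2g)*H^1.5; d = Q*t/A * 1000.
Step 1 — weir discharge:
  Q = (2/3)*0.605*2.61*sqrt(2*9.81)*0.194^1.5 = 0.39843 m^3/s
Step 2 — volume: V = 0.39843 * 3.91*3600 = 5608.4 m^3
Step 3 — depth: d = V/A * 1000 = 5608.4/4536 * 1000 = 1240 mm
Therefore the depth of water applied = 1240 mm.


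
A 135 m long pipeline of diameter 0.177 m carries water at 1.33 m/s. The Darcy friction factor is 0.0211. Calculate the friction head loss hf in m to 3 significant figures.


Approach: apply the Darcy-Weisbach equation, hf = f*(L/D)*(v^2/(2g)).
hf = 0.0211 * (135/0.177) * (1.33^2 / (2*9.81))
hf = 1.45 m
Therefore the friction head loss hf = 1.45 m.


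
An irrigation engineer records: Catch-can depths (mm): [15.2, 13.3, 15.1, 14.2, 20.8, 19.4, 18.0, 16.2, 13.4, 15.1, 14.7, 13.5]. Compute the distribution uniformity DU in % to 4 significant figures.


Approach: apply the low-quarter distribution uniformity, DU = (mean of lowest quarter of readings / overall mean)*100.
sorted lowest 3 of 12: [13.3, 13.4, 13.5] -> mean = 13.4000 mm
overall mean = 15.7417 mm
DU = (13.4000/15.7417)*100 = 85.12 %
Therefore the distribution uniformity DU = 85.12 %.


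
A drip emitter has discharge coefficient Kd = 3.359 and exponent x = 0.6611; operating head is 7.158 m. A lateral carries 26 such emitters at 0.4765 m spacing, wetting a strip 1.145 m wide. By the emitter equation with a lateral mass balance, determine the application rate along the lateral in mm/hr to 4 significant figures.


Approach: apply the emitter equation with a lateral mass balance, q = Kd*h^x; Q = n*q; rate = Q/(n*spacing*width).
Step 1 — single emitter flow (q = Kd*h^x):
  q = 3.359 * 7.158^0.6611 = 12.3399 L/hr
Step 2 — total lateral flow: Q = 26 * 12.3399 = 320.838 L/hr
Step 3 — wetted area: A = 26 * 0.4765 * 1.145 = 14.1854 m^2
Step 4 — application rate: Q/A = 320.838/14.1854 = 22.62 mm/hr
Therefore the application rate along the lateral = 22.62 mm/hr.


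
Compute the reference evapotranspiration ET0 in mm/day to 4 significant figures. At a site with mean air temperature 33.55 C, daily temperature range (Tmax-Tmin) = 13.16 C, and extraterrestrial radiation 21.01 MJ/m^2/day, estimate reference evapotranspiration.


Approach: apply the Hargreaves-Samani method, ET0 = 0.0023*(Tmean+17.8)*sqrt(Tmax-Tmin)*0.408*Ra.
ET0 = 0.0023*(33.55+17.8)*sqrt(13.16)*0.408*21.01 = 3.673 mm/day
Therefore the reference evapotranspiration ET0 = 3.673 mm/day.


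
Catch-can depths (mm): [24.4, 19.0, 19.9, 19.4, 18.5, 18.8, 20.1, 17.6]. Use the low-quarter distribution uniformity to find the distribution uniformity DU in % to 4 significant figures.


Approach: apply the low-quarter distribution uniformity, DU = (mean of lowest quarter of readings / overall mean)*100.
sorted lowest 2 of 8: [17.6, 18.5] -> mean = 18.0500 mm
overall mean = 19.7125 mm
DU = (18.0500/19.7125)*100 = 91.57 %
Therefore the distribution uniformity DU = 91.57 %.


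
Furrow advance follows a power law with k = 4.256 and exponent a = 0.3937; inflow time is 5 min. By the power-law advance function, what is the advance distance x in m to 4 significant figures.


Approach: apply the power-law advance function, x = k*t^a.
x = 4.256 * 5^0.3937 = 8.020 m
Therefore the advance distance x = 8.020 m.


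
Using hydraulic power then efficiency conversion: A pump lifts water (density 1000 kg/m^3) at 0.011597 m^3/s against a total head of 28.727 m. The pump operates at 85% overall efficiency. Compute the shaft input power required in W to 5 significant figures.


Approach: apply hydraulic power then efficiency conversion, P = rho*g*Q*H; P_in = P/eta.
Step 1 — hydraulic power (P = rho*g*Q*H):
  P = 1000 * 9.81 * 0.011597 * 28.727 = 3268.172 W
Step 2 — input power: P_in = P/eta = 3268.172 / 0.85 = 3844.9 W
Therefore the shaft input power required = 3844.9 W.


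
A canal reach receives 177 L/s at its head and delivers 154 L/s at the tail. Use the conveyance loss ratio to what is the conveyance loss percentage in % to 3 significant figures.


Approach: apply the conveyance loss ratio, loss% = ((Q_head - Q_tail)/Q_head)*100.
loss = ((177 - 154)/177)*100 = 13.0 %
Therefore the conveyance loss percentage = 13.0 %.


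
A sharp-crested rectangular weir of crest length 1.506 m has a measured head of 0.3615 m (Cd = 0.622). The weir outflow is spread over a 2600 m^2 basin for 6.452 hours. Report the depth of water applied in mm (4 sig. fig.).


Approach: apply the rectangular weir equation with a volume-to-depth conversion, Q = (2/3)*Cd*L*sqrt(2g)*H^1.5; d = Q*t/A * 1000.
Step 1 — weir discharge:
  Q = (2/3)*0.622*1.506*sqrt(2*9.81)*0.3615^1.5 = 0.601224 m^3/s
Step 2 — volume: V = 0.601224 * 6.452*3600 = 13964.7 m^3
Step 3 — depth: d = V/A * 1000 = 13964.7/2600 * 1000 = 5371 mm
Therefore the depth of water applied = 5371 mm.


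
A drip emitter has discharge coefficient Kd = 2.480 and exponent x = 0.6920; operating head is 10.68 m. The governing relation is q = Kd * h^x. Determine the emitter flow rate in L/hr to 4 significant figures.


q = 2.480 * 10.68^0.6920 = 12.77 L/hr
Therefore the emitter flow rate = 12.77 L/hr.


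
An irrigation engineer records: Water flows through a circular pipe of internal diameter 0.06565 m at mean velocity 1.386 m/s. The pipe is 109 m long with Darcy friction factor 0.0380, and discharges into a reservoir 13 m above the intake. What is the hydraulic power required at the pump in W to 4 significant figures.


Approach: apply continuity + Darcy-Weisbach + hydraulic power, Q = A*v; hf = f*(L/D)*(v^2/(2g)); H = static + hf; P = rho*g*Q*H.
Step 1 — flow rate (continuity, Q = A*v):
  A = pi*(0.06565/2)^2 = 0.00338501 m^2
  Q = 0.00338501 * 1.386 = 0.00469162 m^3/s
Step 2 — friction head loss (Darcy-Weisbach):
  hf = 0.0380 * (109/0.06565) * (1.386^2 / (2*9.81))
  hf = 6.17736 m
Step 3 — total head: H = 13 + 6.17736 = 19.1774 m
Step 4 — hydraulic power (P = rho*g*Q*H):
  P = 1000 * 9.81 * 0.00469162 * 19.1774 = 882.6 W
Therefore the hydraulic power required at the pump = 882.6 W.


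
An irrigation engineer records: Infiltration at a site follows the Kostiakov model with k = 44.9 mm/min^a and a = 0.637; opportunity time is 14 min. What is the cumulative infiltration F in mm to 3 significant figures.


Approach: apply the Kostiakov infiltration equation, F = k*t^a.
F = 44.9 * 14^0.637 = 241 mm
Therefore the cumulative infiltration F = 241 mm.


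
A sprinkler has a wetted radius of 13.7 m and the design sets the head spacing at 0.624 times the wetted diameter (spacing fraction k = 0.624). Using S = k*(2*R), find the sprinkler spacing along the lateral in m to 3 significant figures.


S = 0.624 * (2 * 13.7) = 17.1 m
Therefore the sprinkler spacing along the lateral = 17.1 m.


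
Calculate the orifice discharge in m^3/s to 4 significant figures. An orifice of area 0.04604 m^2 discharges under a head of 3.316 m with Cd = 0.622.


Approach: apply the orifice equation, Q = Cd*A*sqrt(2*g*h).
Q = 0.622 * 0.04604 * sqrt(2*9.81*3.316) = 0.2310 m^3/s
Therefore the orifice discharge = 0.2310 m^3/s.


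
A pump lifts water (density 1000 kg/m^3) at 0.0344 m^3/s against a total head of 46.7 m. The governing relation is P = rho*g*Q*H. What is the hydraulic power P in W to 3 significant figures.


P = 1000 * 9.81 * 0.0344 * 46.7 = 15800 W
Therefore the hydraulic power P = 15800 W.


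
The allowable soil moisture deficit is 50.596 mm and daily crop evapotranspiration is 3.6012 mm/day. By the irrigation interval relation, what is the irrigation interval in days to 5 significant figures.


Approach: apply the irrigation interval relation, interval = SMD / ETc.
interval = 50.596 / 3.6012 = 14.050 days
Therefore the irrigation interval = 14.050 days.


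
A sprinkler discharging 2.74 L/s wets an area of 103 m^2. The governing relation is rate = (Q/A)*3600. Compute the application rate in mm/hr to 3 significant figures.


rate = (2.74 / 103) * 3600 = 95.8 mm/hr
Therefore the application rate = 95.8 mm/hr.


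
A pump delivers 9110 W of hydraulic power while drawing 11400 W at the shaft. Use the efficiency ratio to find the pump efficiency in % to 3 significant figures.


Approach: apply the efficiency ratio, eta = (P_out/P_in)*100.
eta = (9110 / 11400) * 100 = 79.9 %
Therefore the pump efficiency = 79.9 %.


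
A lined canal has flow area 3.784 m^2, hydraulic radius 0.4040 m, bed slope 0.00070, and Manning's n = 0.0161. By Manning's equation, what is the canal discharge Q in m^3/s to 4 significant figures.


Approach: apply Manning's equation, Q = (1/n)*A*R^(2/3)*S^(1/2).
Q = (1/0.0161) * 3.784 * 0.4040^(2/3) * 0.00070^(1/2) = 3.398 m^3/s
Therefore the canal discharge Q = 3.398 m^3/s.


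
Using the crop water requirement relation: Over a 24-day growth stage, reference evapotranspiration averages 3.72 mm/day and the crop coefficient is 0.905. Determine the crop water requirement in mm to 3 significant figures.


Approach: apply the crop water requirement relation, CWR = ET0 * Kc * days.
CWR = 3.72 * 0.905 * 24 = 80.8 mm
Therefore the crop water requirement = 80.8 mm.


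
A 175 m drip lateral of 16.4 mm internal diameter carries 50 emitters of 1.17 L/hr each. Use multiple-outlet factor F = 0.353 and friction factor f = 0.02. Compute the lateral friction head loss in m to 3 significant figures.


Approach: apply Darcy-Weisbach with the multiple-outlet F-factor, Q = n*q/(3600*1000) m^3/s; v = Q/A; hf = F*f*(L/D)*(v^2/(2g)).
Q = 50*1.17/(3600*1000) = 1.6250e-05 m^3/s
A = pi*(16.4e-3/2)^2 = 2.1124e-04 m^2, so v = Q/A = 0.076926 m/s
hf = 0.353*0.02*(175/0.0164)*(0.076926^2/(2*9.81)) = 0.0227 m
Therefore the lateral friction head loss = 0.0227 m.


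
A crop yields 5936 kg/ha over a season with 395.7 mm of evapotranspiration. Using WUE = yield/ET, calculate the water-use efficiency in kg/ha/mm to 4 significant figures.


WUE = 5936 / 395.7 = 15.00 kg/ha/mm
Therefore the water-use efficiency = 15.00 kg/ha/mm.


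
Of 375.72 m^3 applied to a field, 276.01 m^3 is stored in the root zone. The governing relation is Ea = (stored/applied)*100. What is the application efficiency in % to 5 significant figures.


Ea = (276.01/375.72)*100 = 73.462 %
Therefore the application efficiency = 73.462 %.


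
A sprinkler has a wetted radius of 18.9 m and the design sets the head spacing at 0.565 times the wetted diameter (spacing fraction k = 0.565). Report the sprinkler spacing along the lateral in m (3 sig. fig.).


Approach: apply the sprinkler spacing rule (spacing as a fraction of wetted diameter), S = k*(2*R).
S = 0.565 * (2 * 18.9) = 21.4 m
Therefore the sprinkler spacing along the lateral = 21.4 m.


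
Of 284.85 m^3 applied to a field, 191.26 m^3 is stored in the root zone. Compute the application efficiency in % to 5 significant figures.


Approach: apply the application efficiency ratio, Ea = (stored/applied)*100.
Ea = (191.26/284.85)*100 = 67.144 %
Therefore the application efficiency = 67.144 %.


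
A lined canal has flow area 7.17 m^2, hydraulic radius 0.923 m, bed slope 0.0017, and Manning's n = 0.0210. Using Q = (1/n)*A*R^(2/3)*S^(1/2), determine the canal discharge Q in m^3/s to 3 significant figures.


Q = (1/0.0210) * 7.17 * 0.923^(2/3) * 0.0017^(1/2) = 13.3 m^3/s
Therefore the canal discharge Q = 13.3 m^3/s.


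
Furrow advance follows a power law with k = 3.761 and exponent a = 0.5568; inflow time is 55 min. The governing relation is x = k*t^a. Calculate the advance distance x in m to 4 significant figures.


x = 3.761 * 55^0.5568 = 35.02 m
Therefore the advance distance x = 35.02 m.


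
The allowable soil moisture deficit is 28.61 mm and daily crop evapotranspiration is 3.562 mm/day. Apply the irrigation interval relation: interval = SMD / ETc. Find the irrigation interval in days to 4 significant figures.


interval = 28.61 / 3.562 = 8.032 days
Therefore the irrigation interval = 8.032 days.


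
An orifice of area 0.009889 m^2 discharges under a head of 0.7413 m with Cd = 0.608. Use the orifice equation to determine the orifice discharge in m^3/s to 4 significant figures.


Approach: apply the orifice equation, Q = Cd*A*sqrt(2*g*h).
Q = 0.608 * 0.009889 * sqrt(2*9.81*0.7413) = 0.02293 m^3/s
Therefore the orifice discharge = 0.02293 m^3/s.


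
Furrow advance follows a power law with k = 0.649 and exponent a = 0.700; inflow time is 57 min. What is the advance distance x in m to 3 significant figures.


Approach: apply the power-law advance function, x = k*t^a.
x = 0.649 * 57^0.700 = 11.0 m
Therefore the advance distance x = 11.0 m.


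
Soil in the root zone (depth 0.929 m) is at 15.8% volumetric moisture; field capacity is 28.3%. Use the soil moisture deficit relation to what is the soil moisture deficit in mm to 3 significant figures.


Approach: apply the soil moisture deficit relation, SMD = (FC - theta)/100 * depth * 1000.
SMD = (28.3 - 15.8)/100 * 0.929 * 1000 = 116 mm
Therefore the soil moisture deficit = 116 mm.


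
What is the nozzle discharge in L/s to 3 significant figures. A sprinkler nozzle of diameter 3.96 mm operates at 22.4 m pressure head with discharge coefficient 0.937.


Approach: apply the orifice equation, Q = Cd*A*sqrt(2*g*h), A = pi*(d/2)^2.
A = pi*(3.96e-3/2)^2 = 1.2316e-05 m^2
Q = 0.937 * 1.2316e-05 * sqrt(2*9.81*22.4) * 1000 = 0.242 L/s
Therefore the nozzle discharge = 0.242 L/s.


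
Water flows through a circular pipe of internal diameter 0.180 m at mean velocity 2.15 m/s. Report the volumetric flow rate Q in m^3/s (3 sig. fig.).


Approach: apply the continuity equation for pipe flow, Q = A * v with A = pi*(D/2)^2.
A = pi*(0.180/2)^2 = 0.025447 m^2
Q = 0.025447 * 2.15 = 0.0547 m^3/s
Therefore the volumetric flow rate Q = 0.0547 m^3/s.


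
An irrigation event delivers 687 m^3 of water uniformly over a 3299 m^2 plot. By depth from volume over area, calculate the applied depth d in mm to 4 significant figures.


Approach: apply depth from volume over area, d = (V/A)*1000.
d = (687 / 3299) * 1000 = 208.2 mm
Therefore the applied depth d = 208.2 mm.


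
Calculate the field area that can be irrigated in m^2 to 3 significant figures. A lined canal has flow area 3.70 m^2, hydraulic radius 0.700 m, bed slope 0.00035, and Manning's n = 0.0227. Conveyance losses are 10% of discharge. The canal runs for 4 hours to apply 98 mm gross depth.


Approach: apply Manning's equation with a conveyance and depth budget, Q = (1/n)*A*R^(2/3)*S^(1/2); Q_field = Q*(1-loss); Area = Q_field*t/(d/1000).
Step 1 — canal discharge (Manning's equation):
  Q = (1/0.0227) * 3.70 * 0.700^(2/3) * 0.00035^(1/2) = 2.4040 m^3/s
Step 2 — delivered flow: Q_field = 2.4040*(1 - 10/100) = 2.1636 m^3/s
Step 3 — volume delivered: V = 2.1636 * 4*3600 = 31156 m^3
Step 4 — area served: A = V / (depth/1000) = 31156 / 0.098 = 318000 m^2
Therefore the field area that can be irrigated = 318000 m^2.


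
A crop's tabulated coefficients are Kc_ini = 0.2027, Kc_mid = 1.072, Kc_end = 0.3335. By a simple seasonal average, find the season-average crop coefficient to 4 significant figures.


Approach: apply a simple seasonal average, Kc_avg = (Kc_ini + Kc_mid + Kc_end)/3.
Kc_avg = (0.2027 + 1.072 + 0.3335)/3 = 0.5361
Therefore the season-average crop coefficient = 0.5361.


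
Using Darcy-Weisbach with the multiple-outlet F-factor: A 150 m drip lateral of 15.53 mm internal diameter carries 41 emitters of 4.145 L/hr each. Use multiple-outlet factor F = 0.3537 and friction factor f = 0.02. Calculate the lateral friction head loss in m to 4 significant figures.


Approach: apply Darcy-Weisbach with the multiple-outlet F-factor, Q = n*q/(3600*1000) m^3/s; v = Q/A; hf = F*f*(L/D)*(v^2/(2g)).
Q = 41*4.145/(3600*1000) = 4.72069e-05 m^3/s
A = pi*(15.53e-3/2)^2 = 1.89423e-04 m^2, so v = Q/A = 0.249214 m/s
hf = 0.3537*0.02*(150/0.01553)*(0.249214^2/(2*9.81)) = 0.2163 m
Therefore the lateral friction head loss = 0.2163 m.


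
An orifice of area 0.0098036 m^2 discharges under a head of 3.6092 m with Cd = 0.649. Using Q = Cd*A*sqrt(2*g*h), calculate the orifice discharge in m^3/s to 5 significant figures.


Q = 0.649 * 0.0098036 * sqrt(2*9.81*3.6092) = 0.053541 m^3/s
Therefore the orifice discharge = 0.053541 m^3/s.


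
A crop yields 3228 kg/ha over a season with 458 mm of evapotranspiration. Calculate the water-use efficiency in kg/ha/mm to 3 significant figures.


Approach: apply the water-use efficiency ratio, WUE = yield/ET.
WUE = 3228 / 458 = 7.05 kg/ha/mm
Therefore the water-use efficiency = 7.05 kg/ha/mm.


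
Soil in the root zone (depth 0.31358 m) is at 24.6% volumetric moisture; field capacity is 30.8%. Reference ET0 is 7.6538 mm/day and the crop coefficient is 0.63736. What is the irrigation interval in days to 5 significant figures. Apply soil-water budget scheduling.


Approach: apply soil-water budget scheduling, SMD = (FC-theta)/100*depth*1000; ETc = ET0*Kc; interval = SMD/ETc.
Step 1 — soil moisture deficit:
  SMD = (30.8 - 24.6)/100 * 0.31358 * 1000 = 19.44196 mm
Step 2 — daily crop ET (ETc = ET0*Kc):
  ETc = 7.6538 * 0.63736 = 4.878226 mm/day
Step 3 — irrigation interval (SMD/ETc):
  interval = 19.44196 / 4.878226 = 3.9855 days
Therefore the irrigation interval = 3.9855 days.


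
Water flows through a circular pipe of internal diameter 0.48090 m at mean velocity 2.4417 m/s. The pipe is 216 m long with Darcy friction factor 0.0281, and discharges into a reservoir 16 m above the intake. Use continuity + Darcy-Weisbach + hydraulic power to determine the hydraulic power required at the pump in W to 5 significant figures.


Approach: apply continuity + Darcy-Weisbach + hydraulic power, Q = A*v; hf = f*(L/D)*(v^2/(2g)); H = static + hf; P = rho*g*Q*H.
Step 1 — flow rate (continuity, Q = A*v):
  A = pi*(0.48090/2)^2 = 0.1816350 m^2
  Q = 0.1816350 * 2.4417 = 0.4434981 m^3/s
Step 2 — friction head loss (Darcy-Weisbach):
  hf = 0.0281 * (216/0.48090) * (2.4417^2 / (2*9.81))
  hf = 3.835225 m
Step 3 — total head: H = 16 + 3.835225 = 19.83523 m
Step 4 — hydraulic power (P = rho*g*Q*H):
  P = 1000 * 9.81 * 0.4434981 * 19.83523 = 86297 W
Therefore the hydraulic power required at the pump = 86297 W.


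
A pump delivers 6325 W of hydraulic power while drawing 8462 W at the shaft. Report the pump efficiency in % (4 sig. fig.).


Approach: apply the efficiency ratio, eta = (P_out/P_in)*100.
eta = (6325 / 8462) * 100 = 74.75 %
Therefore the pump efficiency = 74.75 %.


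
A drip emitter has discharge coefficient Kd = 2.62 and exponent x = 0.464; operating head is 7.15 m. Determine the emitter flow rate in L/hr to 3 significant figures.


Approach: apply the emitter characteristic equation, q = Kd * h^x.
q = 2.62 * 7.15^0.464 = 6.53 L/hr
Therefore the emitter flow rate = 6.53 L/hr.


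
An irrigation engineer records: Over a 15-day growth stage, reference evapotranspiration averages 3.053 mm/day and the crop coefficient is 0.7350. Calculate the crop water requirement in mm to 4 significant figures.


Approach: apply the crop water requirement relation, CWR = ET0 * Kc * days.
CWR = 3.053 * 0.7350 * 15 = 33.66 mm
Therefore the crop water requirement = 33.66 mm.


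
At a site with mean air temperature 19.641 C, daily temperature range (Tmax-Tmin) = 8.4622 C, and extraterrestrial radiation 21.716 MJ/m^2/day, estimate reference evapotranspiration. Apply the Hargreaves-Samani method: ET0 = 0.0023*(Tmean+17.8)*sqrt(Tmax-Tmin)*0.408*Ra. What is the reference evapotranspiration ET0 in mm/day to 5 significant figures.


ET0 = 0.0023*(19.641+17.8)*sqrt(8.4622)*0.408*21.716 = 2.2195 mm/day
Therefore the reference evapotranspiration ET0 = 2.2195 mm/day.


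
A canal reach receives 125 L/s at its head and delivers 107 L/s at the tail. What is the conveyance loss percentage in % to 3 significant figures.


Approach: apply the conveyance loss ratio, loss% = ((Q_head - Q_tail)/Q_head)*100.
loss = ((125 - 107)/125)*100 = 14.4 %
Therefore the conveyance loss percentage = 14.4 %.


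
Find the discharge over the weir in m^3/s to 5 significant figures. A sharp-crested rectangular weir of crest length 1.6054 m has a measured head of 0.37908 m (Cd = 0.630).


Approach: apply the rectangular weir equation, Q = (2/3)*Cd*L*sqrt(2g)*H^1.5.
Q = (2/3)*0.630*1.6054*sqrt(2*9.81)*0.37908^1.5 = 0.69707 m^3/s
Therefore the discharge over the weir = 0.69707 m^3/s.


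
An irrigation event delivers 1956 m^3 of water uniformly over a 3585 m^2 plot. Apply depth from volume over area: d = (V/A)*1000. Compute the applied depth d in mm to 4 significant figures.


d = (1956 / 3585) * 1000 = 545.6 mm
Therefore the applied depth d = 545.6 mm.


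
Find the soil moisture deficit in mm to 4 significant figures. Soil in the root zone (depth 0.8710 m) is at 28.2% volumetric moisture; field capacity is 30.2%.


Approach: apply the soil moisture deficit relation, SMD = (FC - theta)/100 * depth * 1000.
SMD = (30.2 - 28.2)/100 * 0.8710 * 1000 = 17.42 mm
Therefore the soil moisture deficit = 17.42 mm.


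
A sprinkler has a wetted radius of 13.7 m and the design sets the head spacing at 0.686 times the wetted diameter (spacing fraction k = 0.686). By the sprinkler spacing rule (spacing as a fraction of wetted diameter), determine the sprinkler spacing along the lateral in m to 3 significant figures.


Approach: apply the sprinkler spacing rule (spacing as a fraction of wetted diameter), S = k*(2*R).
S = 0.686 * (2 * 13.7) = 18.8 m
Therefore the sprinkler spacing along the lateral = 18.8 m.


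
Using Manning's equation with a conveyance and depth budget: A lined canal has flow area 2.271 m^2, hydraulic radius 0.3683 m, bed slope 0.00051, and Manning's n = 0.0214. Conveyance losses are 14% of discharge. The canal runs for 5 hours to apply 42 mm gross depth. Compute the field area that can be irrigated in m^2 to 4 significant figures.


Approach: apply Manning's equation with a conveyance and depth budget, Q = (1/n)*A*R^(2/3)*S^(1/2); Q_field = Q*(1-loss); Area = Q_field*t/(d/1000).
Step 1 — canal discharge (Manning's equation):
  Q = (1/0.0214) * 2.271 * 0.3683^(2/3) * 0.00051^(1/2) = 1.23137 m^3/s
Step 2 — delivered flow: Q_field = 1.23137*(1 - 14/100) = 1.05898 m^3/s
Step 3 — volume delivered: V = 1.05898 * 5*3600 = 19061.7 m^3
Step 4 — area served: A = V / (depth/1000) = 19061.7 / 0.042 = 453800 m^2
Therefore the field area that can be irrigated = 453800 m^2.


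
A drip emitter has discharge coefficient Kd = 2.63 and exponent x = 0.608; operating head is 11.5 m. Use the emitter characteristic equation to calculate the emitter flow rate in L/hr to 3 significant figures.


Approach: apply the emitter characteristic equation, q = Kd * h^x.
q = 2.63 * 11.5^0.608 = 11.6 L/hr
Therefore the emitter flow rate = 11.6 L/hr.


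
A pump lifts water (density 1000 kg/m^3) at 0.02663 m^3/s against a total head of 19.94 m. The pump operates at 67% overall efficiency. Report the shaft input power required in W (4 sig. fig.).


Approach: apply hydraulic power then efficiency conversion, P = rho*g*Q*H; P_in = P/eta.
Step 1 — hydraulic power (P = rho*g*Q*H):
  P = 1000 * 9.81 * 0.02663 * 19.94 = 5209.13 W
Step 2 — input power: P_in = P/eta = 5209.13 / 0.67 = 7775 W
Therefore the shaft input power required = 7775 W.


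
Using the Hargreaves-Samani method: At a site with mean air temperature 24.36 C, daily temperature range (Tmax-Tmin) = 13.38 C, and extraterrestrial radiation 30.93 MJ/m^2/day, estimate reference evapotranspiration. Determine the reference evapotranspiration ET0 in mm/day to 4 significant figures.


Approach: apply the Hargreaves-Samani method, ET0 = 0.0023*(Tmean+17.8)*sqrt(Tmax-Tmin)*0.408*Ra.
ET0 = 0.0023*(24.36+17.8)*sqrt(13.38)*0.408*30.93 = 4.476 mm/day
Therefore the reference evapotranspiration ET0 = 4.476 mm/day.


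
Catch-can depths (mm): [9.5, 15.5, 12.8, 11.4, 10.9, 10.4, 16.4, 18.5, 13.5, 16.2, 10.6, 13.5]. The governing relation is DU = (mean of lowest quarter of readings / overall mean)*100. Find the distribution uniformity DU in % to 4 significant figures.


sorted lowest 3 of 12: [9.5, 10.4, 10.6] -> mean = 10.1667 mm
overall mean = 13.2667 mm
DU = (10.1667/13.2667)*100 = 76.63 %
Therefore the distribution uniformity DU = 76.63 %.


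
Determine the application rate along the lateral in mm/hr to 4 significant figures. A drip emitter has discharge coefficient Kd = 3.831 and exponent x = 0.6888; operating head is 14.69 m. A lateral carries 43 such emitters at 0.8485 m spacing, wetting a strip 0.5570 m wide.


Approach: apply the emitter equation with a lateral mass balance, q = Kd*h^x; Q = n*q; rate = Q/(n*spacing*width).
Step 1 — single emitter flow (q = Kd*h^x):
  q = 3.831 * 14.69^0.6888 = 24.3869 L/hr
Step 2 — total lateral flow: Q = 43 * 24.3869 = 1048.64 L/hr
Step 3 — wetted area: A = 43 * 0.8485 * 0.5570 = 20.3224 m^2
Step 4 — application rate: Q/A = 1048.64/20.3224 = 51.60 mm/hr
Therefore the application rate along the lateral = 51.60 mm/hr.
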